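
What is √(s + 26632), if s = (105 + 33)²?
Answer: 2*√11419 ≈ 213.72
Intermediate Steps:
s = 19044 (s = 138² = 19044)
√(s + 26632) = √(19044 + 26632) = √45676 = 2*√11419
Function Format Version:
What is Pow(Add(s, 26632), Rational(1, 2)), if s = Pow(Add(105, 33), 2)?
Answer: Mul(2, Pow(11419, Rational(1, 2))) ≈ 213.72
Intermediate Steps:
s = 19044 (s = Pow(138, 2) = 19044)
Pow(Add(s, 26632), Rational(1, 2)) = Pow(Add(19044, 26632), Rational(1, 2)) = Pow(45676, Rational(1, 2)) = Mul(2, Pow(11419, Rational(1, 2)))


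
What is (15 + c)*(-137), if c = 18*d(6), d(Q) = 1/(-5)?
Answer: -7809/5 ≈ -1561.8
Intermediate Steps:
d(Q) = -⅕
c = -18/5 (c = 18*(-⅕) = -18/5 ≈ -3.6000)
(15 + c)*(-137) = (15 - 18/5)*(-137) = (57/5)*(-137) = -7809/5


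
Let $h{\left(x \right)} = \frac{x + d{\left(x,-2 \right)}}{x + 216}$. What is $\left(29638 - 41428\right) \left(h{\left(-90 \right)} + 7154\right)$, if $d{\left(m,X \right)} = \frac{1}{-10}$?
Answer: $- \frac{1180721209}{14} \approx -8.4337 \cdot 10^{7}$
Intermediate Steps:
$d{\left(m,X \right)} = - \frac{1}{10}$
$h{\left(x \right)} = \frac{- \frac{1}{10} + x}{216 + x}$ ($h{\left(x \right)} = \frac{x - \frac{1}{10}}{x + 216} = \frac{- \frac{1}{10} + x}{216 + x}$)
$\left(29638 - 41428\right) \left(h{\left(-90 \right)} + 7154\right) = \left(29638 - 41428\right) \left(\frac{- \frac{1}{10} - 90}{216 - 90} + 7154\right) = - 11790 \left(\frac{1}{126} \left(- \frac{901}{10}\right) + 7154\right) = - 11790 \left(- \frac{901}{1260} + 7154\right) = \left(-11790\right) \frac{9013139}{1260} = - \frac{1180721209}{14}$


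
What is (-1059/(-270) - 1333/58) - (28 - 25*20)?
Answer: 591086/1305 ≈ 452.94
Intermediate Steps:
(-1059/(-270) - 1333/58) - (28 - 25*20) = (-1059*(-1/270) - 1333*1/58) - (28 - 500) = (353/90 - 1333/58) - 1*(-472) = -24874/1305 + 472 = 591086/1305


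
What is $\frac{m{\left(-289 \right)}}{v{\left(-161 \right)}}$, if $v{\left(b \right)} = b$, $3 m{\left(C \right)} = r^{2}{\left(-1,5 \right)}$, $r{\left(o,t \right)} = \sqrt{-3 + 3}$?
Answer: $0$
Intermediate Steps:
$r{\left(o,t \right)} = 0$ ($r{\left(o,t \right)} = \sqrt{0} = 0$)
$m{\left(C \right)} = 0$ ($m{\left(C \right)} = \frac{0^{2}}{3} = \frac{1}{3} \cdot 0 = 0$)
$\frac{m{\left(-289 \right)}}{v{\left(-161 \right)}} = \frac{0}{-161} = 0 \left(- \frac{1}{161}\right) = 0$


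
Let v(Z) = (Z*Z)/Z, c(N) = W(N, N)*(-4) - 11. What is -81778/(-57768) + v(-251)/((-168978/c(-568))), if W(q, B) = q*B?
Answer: -1558186118291/813460092 ≈ -1915.5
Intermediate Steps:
W(q, B) = B*q
c(N) = -11 - 4*N**2 (c(N) = (N*N)*(-4) - 11 = N**2*(-4) - 11 = -4*N**2 - 11 = -11 - 4*N**2)
v(Z) = Z (v(Z) = Z**2/Z = Z)
-81778/(-57768) + v(-251)/((-168978/c(-568))) = -81778/(-57768) - 251/((-168978/(-11 - 4*(-568)**2))) = -81778*(-1/57768) - 251/((-168978/(-11 - 4*322624))) = 40889/28884 - 251/((-168978/(-11 - 1290496))) = 40889/28884 - 251/((-168978/(-1290507))) = 40889/28884 - 251/((-168978*(-1/1290507))) = 40889/28884 - 251/56326/430169 = 40889/28884 - 251*430169/56326 = 40889/28884 - 107972419/56326 = -1558186118291/813460092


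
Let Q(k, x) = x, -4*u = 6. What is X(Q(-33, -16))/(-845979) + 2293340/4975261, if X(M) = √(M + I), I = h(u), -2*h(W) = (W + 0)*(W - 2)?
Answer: 2293340/4975261 - I*√298/3383916 ≈ 0.46095 - 5.1014e-6*I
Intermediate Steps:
u = -3/2 (u = -¼*6 = -3/2 ≈ -1.5000)
h(W) = -W*(-2 + W)/2 (h(W) = -(W + 0)*(W - 2)/2 = -W*(-2 + W)/2)
I = -21/8 (I = (½)*(-3/2)*(2 - 1*(-3/2)) = (½)*(-3/2)*(2 + 3/2) = (½)*(-3/2)*(7/2) = -21/8 ≈ -2.6250)
X(M) = √(-21/8 + M) (X(M) = √(M - 21/8) = √(-21/8 + M))
X(Q(-33, -16))/(-845979) + 2293340/4975261 = (√(-42 + 16*(-16))/4)/(-845979) + 2293340/4975261 = (√(-42 - 256)/4)*(-1/845979) + 2293340*(1/4975261) = (√(-298)/4)*(-1/845979) + 2293340/4975261 = ((I*√298)/4)*(-1/845979) + 2293340/4975261 = (I*√298/4)*(-1/845979) + 2293340/4975261 = -I*√298/3383916 + 2293340/4975261 = 2293340/4975261 - I*√298/3383916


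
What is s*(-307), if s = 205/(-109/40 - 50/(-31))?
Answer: 78039400/1379 ≈ 56591.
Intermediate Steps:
s = -254200/1379 (s = 205/(-109*1/40 - 50*(-1/31)) = 205/(-109/40 + 50/31) = 205/(-1379/1240) = 205*(-1240/1379) = -254200/1379 ≈ -184.34)
s*(-307) = -254200/1379*(-307) = 78039400/1379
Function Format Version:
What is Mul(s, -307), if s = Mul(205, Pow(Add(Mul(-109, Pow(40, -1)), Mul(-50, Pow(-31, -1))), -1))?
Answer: Rational(78039400, 1379) ≈ 56591.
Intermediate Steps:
s = Rational(-254200, 1379) (s = Mul(205, Pow(Add(Mul(-109, Rational(1, 40)), Mul(-50, Rational(-1, 31))), -1)) = Mul(205, Pow(Add(Rational(-109, 40), Rational(50, 31)), -1)) = Mul(205, Pow(Rational(-1379, 1240), -1)) = Mul(205, Rational(-1240, 1379)) = Rational(-254200, 1379) ≈ -184.34)
Mul(s, -307) = Mul(Rational(-254200, 1379), -307) = Rational(78039400, 1379)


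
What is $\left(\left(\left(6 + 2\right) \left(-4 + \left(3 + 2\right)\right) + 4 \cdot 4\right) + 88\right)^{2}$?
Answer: $12544$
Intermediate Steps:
$\left(\left(\left(6 + 2\right) \left(-4 + \left(3 + 2\right)\right) + 4 \cdot 4\right) + 88\right)^{2} = \left(\left(8 \left(-4 + 5\right) + 16\right) + 88\right)^{2} = \left(\left(8 \cdot 1 + 16\right) + 88\right)^{2} = \left(\left(8 + 16\right) + 88\right)^{2} = \left(24 + 88\right)^{2} = 112^{2} = 12544$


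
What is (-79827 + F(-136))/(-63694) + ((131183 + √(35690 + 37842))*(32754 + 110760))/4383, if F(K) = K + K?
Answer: 133237958260105/31018978 + 31892*√18383/487 ≈ 4.3042e+6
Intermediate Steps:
F(K) = 2*K
(-79827 + F(-136))/(-63694) + ((131183 + √(35690 + 37842))*(32754 + 110760))/4383 = (-79827 + 2*(-136))/(-63694) + ((131183 + √(35690 + 37842))*(32754 + 110760))/4383 = (-79827 - 272)*(-1/63694) + ((131183 + √73532)*143514)*(1/4383) = -80099*(-1/63694) + ((131183 + 2*√18383)*143514)*(1/4383) = 80099/63694 + (18826597062 + 287028*√18383)*(1/4383) = 80099/63694 + (2091844118/487 + 31892*√18383/487) = 133237958260105/31018978 + 31892*√18383/487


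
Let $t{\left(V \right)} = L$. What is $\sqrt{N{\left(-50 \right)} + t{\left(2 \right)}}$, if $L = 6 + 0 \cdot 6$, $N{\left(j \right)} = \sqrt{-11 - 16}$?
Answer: $\sqrt{6 + 3 i \sqrt{3}} \approx 2.6398 + 0.98419 i$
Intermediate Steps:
$N{\left(j \right)} = 3 i \sqrt{3}$ ($N{\left(j \right)} = \sqrt{-27} = 3 i \sqrt{3}$)
$L = 6$ ($L = 6 + 0 = 6$)
$t{\left(V \right)} = 6$
$\sqrt{N{\left(-50 \right)} + t{\left(2 \right)}} = \sqrt{3 i \sqrt{3} + 6} = \sqrt{6 + 3 i \sqrt{3}}$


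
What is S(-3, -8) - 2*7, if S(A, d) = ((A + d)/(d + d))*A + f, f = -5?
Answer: -337/16 ≈ -21.063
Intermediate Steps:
S(A, d) = -5 + A*(A + d)/(2*d) (S(A, d) = ((A + d)/(d + d))*A - 5 = ((A + d)/((2*d)))*A - 5 = ((A + d)*(1/(2*d)))*A - 5 = ((A + d)/(2*d))*A - 5 = A*(A + d)/(2*d) - 5 = -5 + A*(A + d)/(2*d))
S(-3, -8) - 2*7 = (1/2)*((-3)**2 - 8*(-10 - 3))/(-8) - 2*7 = (1/2)*(-1/8)*(9 - 8*(-13)) - 14 = (1/2)*(-1/8)*(9 + 104) - 14 = (1/2)*(-1/8)*113 - 14 = -113/16 - 14 = -337/16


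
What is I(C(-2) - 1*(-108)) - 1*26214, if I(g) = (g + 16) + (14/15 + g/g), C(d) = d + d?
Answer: -391381/15 ≈ -26092.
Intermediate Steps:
C(d) = 2*d
I(g) = 269/15 + g (I(g) = (16 + g) + (14*(1/15) + 1) = (16 + g) + (14/15 + 1) = (16 + g) + 29/15 = 269/15 + g)
I(C(-2) - 1*(-108)) - 1*26214 = (269/15 + (2*(-2) - 1*(-108))) - 1*26214 = (269/15 + (-4 + 108)) - 26214 = (269/15 + 104) - 26214 = 1829/15 - 26214 = -391381/15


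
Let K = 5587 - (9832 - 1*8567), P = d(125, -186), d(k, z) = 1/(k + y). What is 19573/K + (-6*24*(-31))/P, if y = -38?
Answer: 1678546069/4322 ≈ 3.8837e+5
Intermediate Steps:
d(k, z) = 1/(-38 + k) (d(k, z) = 1/(k - 38) = 1/(-38 + k))
P = 1/87 (P = 1/(-38 + 125) = 1/87 ≈ 0.011494)
K = 4322 (K = 5587 - (9832 - 8567) = 5587 - 1*1265 = 5587 - 1265 = 4322)
19573/K + (-6*24*(-31))/P = 19573/4322 + (-6*24*(-31))/(1/87) = 19573*(1/4322) - 144*(-31)*87 = 19573/4322 + 4464*87 = 19573/4322 + 388368 = 1678546069/4322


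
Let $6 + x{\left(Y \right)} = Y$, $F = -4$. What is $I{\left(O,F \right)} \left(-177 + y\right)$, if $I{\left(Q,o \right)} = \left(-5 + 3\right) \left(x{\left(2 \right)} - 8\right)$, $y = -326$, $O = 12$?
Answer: $-12072$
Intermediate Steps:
$x{\left(Y \right)} = -6 + Y$
$I{\left(Q,o \right)} = 24$ ($I{\left(Q,o \right)} = \left(-5 + 3\right) \left(\left(-6 + 2\right) - 8\right) = - 2 \left(-4 - 8\right) = \left(-2\right) \left(-12\right) = 24$)
$I{\left(O,F \right)} \left(-177 + y\right) = 24 \left(-177 - 326\right) = 24 \left(-503\right) = -12072$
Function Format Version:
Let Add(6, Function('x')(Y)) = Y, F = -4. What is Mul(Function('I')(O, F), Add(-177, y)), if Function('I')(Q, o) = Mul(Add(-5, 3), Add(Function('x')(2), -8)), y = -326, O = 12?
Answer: -12072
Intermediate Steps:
Function('x')(Y) = Add(-6, Y)
Function('I')(Q, o) = 24 (Function('I')(Q, o) = Mul(Add(-5, 3), Add(Add(-6, 2), -8)) = Mul(-2, Add(-4, -8)) = Mul(-2, -12) = 24)
Mul(Function('I')(O, F), Add(-177, y)) = Mul(24, Add(-177, -326)) = Mul(24, -503) = -12072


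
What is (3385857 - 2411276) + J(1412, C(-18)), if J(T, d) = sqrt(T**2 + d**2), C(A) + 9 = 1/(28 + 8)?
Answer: 974581 + sqrt(2583996553)/36 ≈ 9.7599e+5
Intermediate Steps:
C(A) = -323/36 (C(A) = -9 + 1/(28 + 8) = -9 + 1/36 = -323/36)
(3385857 - 2411276) + J(1412, C(-18)) = (3385857 - 2411276) + sqrt(1412**2 + (-323/36)**2) = 974581 + sqrt(1993744 + 104329/1296) = 974581 + sqrt(2583996553/1296) = 974581 + sqrt(2583996553)/36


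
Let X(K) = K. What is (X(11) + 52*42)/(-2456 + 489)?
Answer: -2195/1967 ≈ -1.1159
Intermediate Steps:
(X(11) + 52*42)/(-2456 + 489) = (11 + 52*42)/(-2456 + 489) = (11 + 2184)/(-1967) = 2195*(-1/1967) = -2195/1967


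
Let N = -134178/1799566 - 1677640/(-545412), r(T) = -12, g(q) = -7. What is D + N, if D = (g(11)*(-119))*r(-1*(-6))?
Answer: -64527480596989/6457269021 ≈ -9993.0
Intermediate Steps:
D = -9996 (D = -7*(-119)*(-12) = 833*(-12) = -9996)
N = 19380536927/6457269021 (N = -134178*1/1799566 - 1677640*(-1/545412) = -3531/47357 + 419410/136353 = 19380536927/6457269021 ≈ 3.0014)
D + N = -9996 + 19380536927/6457269021 = -64527480596989/6457269021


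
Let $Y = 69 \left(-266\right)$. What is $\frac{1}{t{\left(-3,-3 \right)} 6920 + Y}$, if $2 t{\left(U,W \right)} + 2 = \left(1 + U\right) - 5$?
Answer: $- \frac{1}{49494} \approx -2.0204 \cdot 10^{-5}$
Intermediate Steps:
$t{\left(U,W \right)} = -3 + \frac{U}{2}$ ($t{\left(U,W \right)} = -1 + \frac{\left(1 + U\right) - 5}{2} = -1 + \frac{-4 + U}{2} = -1 + \left(-2 + \frac{U}{2}\right) = -3 + \frac{U}{2}$)
$Y = -18354$
$\frac{1}{t{\left(-3,-3 \right)} 6920 + Y} = \frac{1}{\left(-3 + \frac{1}{2} \left(-3\right)\right) 6920 - 18354} = \frac{1}{\left(-3 - \frac{3}{2}\right) 6920 - 18354} = \frac{1}{\left(- \frac{9}{2}\right) 6920 - 18354} = \frac{1}{-31140 - 18354} = \frac{1}{-49494} = - \frac{1}{49494}$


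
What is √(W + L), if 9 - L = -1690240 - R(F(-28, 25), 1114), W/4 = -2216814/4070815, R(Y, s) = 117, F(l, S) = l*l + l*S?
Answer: √28011922836305222710/4070815 ≈ 1300.1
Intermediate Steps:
F(l, S) = l² + S*l
W = -8867256/4070815 (W = 4*(-2216814/4070815) = -8867256/4070815 ≈ -2.1782)
L = 1690366 (L = 9 - (-1690240 - 1*117) = 9 - (-1690240 - 117) = 9 - 1*(-1690357) = 9 + 1690357 = 1690366)
√(W + L) = √(-8867256/4070815 + 1690366) = √(6881158401034/4070815) = √28011922836305222710/4070815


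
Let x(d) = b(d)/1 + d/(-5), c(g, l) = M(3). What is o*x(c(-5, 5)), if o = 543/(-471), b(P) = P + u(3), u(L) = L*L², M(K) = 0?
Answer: -4887/157 ≈ -31.127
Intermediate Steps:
c(g, l) = 0
u(L) = L³
b(P) = 27 + P (b(P) = P + 3³ = P + 27 = 27 + P)
x(d) = 27 + 4*d/5 (x(d) = (27 + d)/1 + d/(-5) = (27 + d)*1 + d*(-⅕) = (27 + d) - d/5 = 27 + 4*d/5)
o = -181/157 (o = 543*(-1/471) = -181/157 ≈ -1.1529)
o*x(c(-5, 5)) = -181*(27 + (⅘)*0)/157 = -181*(27 + 0)/157 = -181/157*27 = -4887/157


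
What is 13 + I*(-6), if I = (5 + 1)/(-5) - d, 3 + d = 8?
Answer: 251/5 ≈ 50.200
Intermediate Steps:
d = 5 (d = -3 + 8 = 5)
I = -31/5 (I = (5 + 1)/(-5) - 1*5 = 6*(-⅕) - 5 = -6/5 - 5 = -31/5 ≈ -6.2000)
13 + I*(-6) = 13 - 31/5*(-6) = 13 + 186/5 = 251/5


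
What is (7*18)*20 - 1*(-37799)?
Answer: 40319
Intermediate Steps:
(7*18)*20 - 1*(-37799) = 126*20 + 37799 = 2520 + 37799 = 40319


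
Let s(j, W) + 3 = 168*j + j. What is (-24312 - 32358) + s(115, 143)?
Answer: -37238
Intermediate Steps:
s(j, W) = -3 + 169*j (s(j, W) = -3 + (168*j + j) = -3 + 169*j)
(-24312 - 32358) + s(115, 143) = (-24312 - 32358) + (-3 + 169*115) = -56670 + (-3 + 19435) = -56670 + 19432 = -37238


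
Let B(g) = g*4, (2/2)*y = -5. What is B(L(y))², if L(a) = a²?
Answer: 10000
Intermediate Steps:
y = -5
B(g) = 4*g
B(L(y))² = (4*(-5)²)² = (4*25)² = 100² = 10000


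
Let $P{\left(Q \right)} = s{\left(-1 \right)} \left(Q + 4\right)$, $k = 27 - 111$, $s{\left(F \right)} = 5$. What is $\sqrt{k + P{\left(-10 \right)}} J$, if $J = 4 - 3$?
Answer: $i \sqrt{114} \approx 10.677 i$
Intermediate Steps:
$k = -84$
$P{\left(Q \right)} = 20 + 5 Q$ ($P{\left(Q \right)} = 5 \left(Q + 4\right) = 5 \left(4 + Q\right) = 20 + 5 Q$)
$J = 1$
$\sqrt{k + P{\left(-10 \right)}} J = \sqrt{-84 + \left(20 + 5 \left(-10\right)\right)} 1 = \sqrt{-84 + \left(20 - 50\right)} 1 = \sqrt{-84 - 30} \cdot 1 = \sqrt{-114} \cdot 1 = i \sqrt{114} \cdot 1 = i \sqrt{114}$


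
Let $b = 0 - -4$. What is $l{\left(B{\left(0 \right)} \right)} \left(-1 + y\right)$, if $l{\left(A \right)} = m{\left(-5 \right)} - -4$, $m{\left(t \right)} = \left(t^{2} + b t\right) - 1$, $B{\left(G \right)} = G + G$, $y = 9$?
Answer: $64$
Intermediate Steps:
$B{\left(G \right)} = 2 G$
$b = 4$ ($b = 0 + 4 = 4$)
$m{\left(t \right)} = -1 + t^{2} + 4 t$ ($m{\left(t \right)} = \left(t^{2} + 4 t\right) - 1 = -1 + t^{2} + 4 t$)
$l{\left(A \right)} = 8$ ($l{\left(A \right)} = \left(-1 + \left(-5\right)^{2} + 4 \left(-5\right)\right) - -4 = \left(-1 + 25 - 20\right) + 4 = 4 + 4 = 8$)
$l{\left(B{\left(0 \right)} \right)} \left(-1 + y\right) = 8 \left(-1 + 9\right) = 8 \cdot 8 = 64$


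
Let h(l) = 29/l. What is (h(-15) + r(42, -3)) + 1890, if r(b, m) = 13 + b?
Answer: 29146/15 ≈ 1943.1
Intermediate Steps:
(h(-15) + r(42, -3)) + 1890 = (29/(-15) + (13 + 42)) + 1890 = (29*(-1/15) + 55) + 1890 = (-29/15 + 55) + 1890 = 796/15 + 1890 = 29146/15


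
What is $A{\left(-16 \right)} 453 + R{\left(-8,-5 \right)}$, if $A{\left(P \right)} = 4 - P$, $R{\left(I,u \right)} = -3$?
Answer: $9057$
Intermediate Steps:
$A{\left(-16 \right)} 453 + R{\left(-8,-5 \right)} = \left(4 - -16\right) 453 - 3 = \left(4 + 16\right) 453 - 3 = 20 \cdot 453 - 3 = 9060 - 3 = 9057$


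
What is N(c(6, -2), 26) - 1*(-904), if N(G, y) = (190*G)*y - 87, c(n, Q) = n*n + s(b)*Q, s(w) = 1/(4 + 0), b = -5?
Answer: 176187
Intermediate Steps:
s(w) = ¼ (s(w) = 1/4 = ¼)
c(n, Q) = n² + Q/4 (c(n, Q) = n*n + Q/4 = n² + Q/4)
N(G, y) = -87 + 190*G*y (N(G, y) = 190*G*y - 87 = -87 + 190*G*y)
N(c(6, -2), 26) - 1*(-904) = (-87 + 190*(6² + (¼)*(-2))*26) - 1*(-904) = (-87 + 190*(36 - ½)*26) + 904 = (-87 + 190*(71/2)*26) + 904 = (-87 + 175370) + 904 = 175283 + 904 = 176187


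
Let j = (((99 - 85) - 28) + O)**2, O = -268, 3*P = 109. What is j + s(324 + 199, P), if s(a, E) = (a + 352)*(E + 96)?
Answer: 585947/3 ≈ 1.9532e+5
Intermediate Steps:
P = 109/3 (P = (1/3)*109 = 109/3 ≈ 36.333)
s(a, E) = (96 + E)*(352 + a) (s(a, E) = (352 + a)*(96 + E) = (96 + E)*(352 + a))
j = 79524 (j = (((99 - 85) - 28) - 268)**2 = ((14 - 28) - 268)**2 = (-14 - 268)**2 = (-282)**2 = 79524)
j + s(324 + 199, P) = 79524 + (33792 + 96*(324 + 199) + 352*(109/3) + 109*(324 + 199)/3) = 79524 + (33792 + 96*523 + 38368/3 + (109/3)*523) = 79524 + (33792 + 50208 + 38368/3 + 57007/3) = 79524 + 347375/3 = 585947/3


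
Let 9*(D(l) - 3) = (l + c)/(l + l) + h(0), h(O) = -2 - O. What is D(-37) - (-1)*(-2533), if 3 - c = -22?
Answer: -842558/333 ≈ -2530.2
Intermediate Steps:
c = 25 (c = 3 - 1*(-22) = 3 + 22 = 25)
D(l) = 25/9 + (25 + l)/(18*l) (D(l) = 3 + ((l + 25)/(l + l) + (-2 - 1*0))/9 = 3 + ((25 + l)/((2*l)) + (-2 + 0))/9 = 3 + ((25 + l)*(1/(2*l)) - 2)/9 = 3 + ((25 + l)/(2*l) - 2)/9 = 3 + (-2 + (25 + l)/(2*l))/9 = 3 + (-2/9 + (25 + l)/(18*l)) = 25/9 + (25 + l)/(18*l))
D(-37) - (-1)*(-2533) = (1/18)*(25 + 51*(-37))/(-37) - (-1)*(-2533) = (1/18)*(-1/37)*(25 - 1887) - 1*2533 = (1/18)*(-1/37)*(-1862) - 2533 = 931/333 - 2533 = -842558/333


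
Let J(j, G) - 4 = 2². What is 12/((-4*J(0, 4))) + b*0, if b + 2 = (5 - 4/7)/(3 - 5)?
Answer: -3/8 ≈ -0.37500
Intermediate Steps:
J(j, G) = 8 (J(j, G) = 4 + 2² = 4 + 4 = 8)
b = -59/14 (b = -2 + (5 - 4/7)/(3 - 5) = -2 + (5 - 4*⅐)/(-2) = -2 + (5 - 4/7)*(-½) = -2 + (31/7)*(-½) = -2 - 31/14 = -59/14 ≈ -4.2143)
12/((-4*J(0, 4))) + b*0 = 12/((-4*8)) - 59/14*0 = 12/(-32) + 0 = 12*(-1/32) + 0 = -3/8 + 0 = -3/8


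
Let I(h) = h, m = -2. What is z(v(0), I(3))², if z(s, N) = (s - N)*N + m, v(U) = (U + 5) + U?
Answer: 16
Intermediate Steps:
v(U) = 5 + 2*U (v(U) = (5 + U) + U = 5 + 2*U)
z(s, N) = -2 + N*(s - N) (z(s, N) = (s - N)*N - 2 = N*(s - N) - 2 = -2 + N*(s - N))
z(v(0), I(3))² = (-2 - 1*3² + 3*(5 + 2*0))² = (-2 - 1*9 + 3*(5 + 0))² = (-2 - 9 + 3*5)² = (-2 - 9 + 15)² = 4² = 16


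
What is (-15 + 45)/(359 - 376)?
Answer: -30/17 ≈ -1.7647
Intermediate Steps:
(-15 + 45)/(359 - 376) = 30/(-17) = 30*(-1/17) = -30/17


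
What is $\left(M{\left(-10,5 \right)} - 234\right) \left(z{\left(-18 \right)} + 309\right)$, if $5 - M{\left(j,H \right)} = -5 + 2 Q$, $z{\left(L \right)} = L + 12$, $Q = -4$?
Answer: $-65448$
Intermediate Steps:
$z{\left(L \right)} = 12 + L$
$M{\left(j,H \right)} = 18$ ($M{\left(j,H \right)} = 5 - \left(-5 + 2 \left(-4\right)\right) = 5 - \left(-5 - 8\right) = 5 - -13 = 5 + 13 = 18$)
$\left(M{\left(-10,5 \right)} - 234\right) \left(z{\left(-18 \right)} + 309\right) = \left(18 - 234\right) \left(\left(12 - 18\right) + 309\right) = - 216 \left(-6 + 309\right) = \left(-216\right) 303 = -65448$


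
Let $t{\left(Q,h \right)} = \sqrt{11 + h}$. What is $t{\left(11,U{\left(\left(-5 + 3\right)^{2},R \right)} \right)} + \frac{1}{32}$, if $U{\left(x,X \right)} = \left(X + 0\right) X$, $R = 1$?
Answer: $\frac{1}{32} + 2 \sqrt{3} \approx 3.4953$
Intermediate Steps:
$U{\left(x,X \right)} = X^{2}$ ($U{\left(x,X \right)} = X X = X^{2}$)
$t{\left(11,U{\left(\left(-5 + 3\right)^{2},R \right)} \right)} + \frac{1}{32} = \sqrt{11 + 1^{2}} + \frac{1}{32} = \sqrt{11 + 1} + \frac{1}{32} = \sqrt{12} + \frac{1}{32} = 2 \sqrt{3} + \frac{1}{32} = \frac{1}{32} + 2 \sqrt{3}$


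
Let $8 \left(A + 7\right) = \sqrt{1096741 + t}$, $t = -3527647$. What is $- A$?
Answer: $7 - \frac{i \sqrt{2430906}}{8} \approx 7.0 - 194.89 i$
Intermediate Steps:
$A = -7 + \frac{i \sqrt{2430906}}{8}$ ($A = -7 + \frac{\sqrt{1096741 - 3527647}}{8} = -7 + \frac{\sqrt{-2430906}}{8} = -7 + \frac{i \sqrt{2430906}}{8} \approx -7.0 + 194.89 i$)
$- A = - (-7 + \frac{i \sqrt{2430906}}{8}) = 7 - \frac{i \sqrt{2430906}}{8}$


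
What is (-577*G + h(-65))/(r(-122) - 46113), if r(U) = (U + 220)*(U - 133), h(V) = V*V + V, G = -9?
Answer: -9353/71103 ≈ -0.13154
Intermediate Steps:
h(V) = V + V² (h(V) = V² + V = V + V²)
r(U) = (-133 + U)*(220 + U) (r(U) = (220 + U)*(-133 + U) = (-133 + U)*(220 + U))
(-577*G + h(-65))/(r(-122) - 46113) = (-577*(-9) - 65*(1 - 65))/((-29260 + (-122)² + 87*(-122)) - 46113) = (5193 - 65*(-64))/((-29260 + 14884 - 10614) - 46113) = (5193 + 4160)/(-24990 - 46113) = 9353/(-71103) = 9353*(-1/71103) = -9353/71103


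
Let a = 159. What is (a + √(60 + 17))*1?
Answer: 159 + √77 ≈ 167.77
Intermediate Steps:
(a + √(60 + 17))*1 = (159 + √(60 + 17))*1 = (159 + √77)*1 = 159 + √77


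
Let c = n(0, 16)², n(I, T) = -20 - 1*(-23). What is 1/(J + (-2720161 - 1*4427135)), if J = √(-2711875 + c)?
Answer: -3573648/25541921411741 - I*√2711866/51083842823482 ≈ -1.3991e-7 - 3.2237e-11*I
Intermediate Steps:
n(I, T) = 3 (n(I, T) = -20 + 23 = 3)
c = 9 (c = 3² = 9)
J = I*√2711866 (J = √(-2711875 + 9) = √(-2711866) = I*√2711866 ≈ 1646.8*I)
1/(J + (-2720161 - 1*4427135)) = 1/(I*√2711866 + (-2720161 - 1*4427135)) = 1/(I*√2711866 + (-2720161 - 4427135)) = 1/(I*√2711866 - 7147296) = 1/(-7147296 + I*√2711866)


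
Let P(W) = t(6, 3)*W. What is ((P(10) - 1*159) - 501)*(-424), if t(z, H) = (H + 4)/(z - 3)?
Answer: 809840/3 ≈ 2.6995e+5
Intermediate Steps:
t(z, H) = (4 + H)/(-3 + z)
P(W) = 7*W/3 (P(W) = ((4 + 3)/(-3 + 6))*W = (7/3)*W = ((⅓)*7)*W = 7*W/3)
((P(10) - 1*159) - 501)*(-424) = (((7/3)*10 - 1*159) - 501)*(-424) = ((70/3 - 159) - 501)*(-424) = (-407/3 - 501)*(-424) = -1910/3*(-424) = 809840/3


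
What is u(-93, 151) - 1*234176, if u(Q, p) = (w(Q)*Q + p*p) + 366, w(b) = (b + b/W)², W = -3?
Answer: -568501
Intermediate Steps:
w(b) = 4*b²/9 (w(b) = (b + b/(-3))² = (b + b*(-⅓))² = (b - b/3)² = (2*b/3)² = 4*b²/9)
u(Q, p) = 366 + p² + 4*Q³/9 (u(Q, p) = ((4*Q²/9)*Q + p*p) + 366 = (4*Q³/9 + p²) + 366 = (p² + 4*Q³/9) + 366 = 366 + p² + 4*Q³/9)
u(-93, 151) - 1*234176 = (366 + 151² + (4/9)*(-93)³) - 1*234176 = (366 + 22801 + (4/9)*(-804357)) - 234176 = (366 + 22801 - 357492) - 234176 = -334325 - 234176 = -568501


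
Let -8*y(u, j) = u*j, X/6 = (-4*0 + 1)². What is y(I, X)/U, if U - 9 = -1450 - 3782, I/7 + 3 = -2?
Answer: -35/6964 ≈ -0.0050258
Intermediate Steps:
I = -35 (I = -21 + 7*(-2) = -21 - 14 = -35)
U = -5223 (U = 9 + (-1450 - 3782) = 9 - 5232 = -5223)
X = 6 (X = 6*(-4*0 + 1)² = 6*(0 + 1)² = 6*1² = 6*1 = 6)
y(u, j) = -j*u/8 (y(u, j) = -u*j/8 = -j*u/8)
y(I, X)/U = -⅛*6*(-35)/(-5223) = (105/4)*(-1/5223) = -35/6964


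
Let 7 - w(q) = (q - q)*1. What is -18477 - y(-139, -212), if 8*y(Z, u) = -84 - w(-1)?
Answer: -147725/8 ≈ -18466.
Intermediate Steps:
w(q) = 7 (w(q) = 7 - (q - q) = 7 - 0 = 7 - 1*0 = 7 + 0 = 7)
y(Z, u) = -91/8 (y(Z, u) = (-84 - 1*7)/8 = (-84 - 7)/8 = (⅛)*(-91) = -91/8)
-18477 - y(-139, -212) = -18477 - 1*(-91/8) = -18477 + 91/8 = -147725/8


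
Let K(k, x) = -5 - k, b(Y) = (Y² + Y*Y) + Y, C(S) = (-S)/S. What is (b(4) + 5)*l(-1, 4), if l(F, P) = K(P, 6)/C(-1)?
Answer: 369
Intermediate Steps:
C(S) = -1
b(Y) = Y + 2*Y² (b(Y) = (Y² + Y²) + Y = 2*Y² + Y = Y + 2*Y²)
l(F, P) = 5 + P (l(F, P) = (-5 - P)/(-1) = (-5 - P)*(-1) = 5 + P)
(b(4) + 5)*l(-1, 4) = (4*(1 + 2*4) + 5)*(5 + 4) = (4*(1 + 8) + 5)*9 = (4*9 + 5)*9 = (36 + 5)*9 = 41*9 = 369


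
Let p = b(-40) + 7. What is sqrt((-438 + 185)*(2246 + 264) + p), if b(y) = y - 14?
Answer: I*sqrt(635077) ≈ 796.92*I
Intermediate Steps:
b(y) = -14 + y
p = -47 (p = (-14 - 40) + 7 = -54 + 7 = -47)
sqrt((-438 + 185)*(2246 + 264) + p) = sqrt((-438 + 185)*(2246 + 264) - 47) = sqrt(-253*2510 - 47) = sqrt(-635030 - 47) = sqrt(-635077) = I*sqrt(635077)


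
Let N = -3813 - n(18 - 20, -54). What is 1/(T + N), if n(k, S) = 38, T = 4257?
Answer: 1/406 ≈ 0.0024631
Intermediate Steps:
N = -3851 (N = -3813 - 1*38 = -3813 - 38 = -3851)
1/(T + N) = 1/(4257 - 3851) = 1/406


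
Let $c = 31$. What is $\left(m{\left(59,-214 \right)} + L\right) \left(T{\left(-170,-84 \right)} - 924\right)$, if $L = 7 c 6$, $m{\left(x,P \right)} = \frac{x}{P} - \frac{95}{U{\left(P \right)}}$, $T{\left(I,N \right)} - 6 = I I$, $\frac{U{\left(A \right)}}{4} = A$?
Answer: $\frac{15591164661}{428} \approx 3.6428 \cdot 10^{7}$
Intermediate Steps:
$U{\left(A \right)} = 4 A$
$T{\left(I,N \right)} = 6 + I^{2}$ ($T{\left(I,N \right)} = 6 + I I = 6 + I^{2}$)
$m{\left(x,P \right)} = - \frac{95}{4 P} + \frac{x}{P}$ ($m{\left(x,P \right)} = \frac{x}{P} - \frac{95}{4 P} = - \frac{95}{4 P} + \frac{x}{P}$)
$L = 1302$ ($L = 7 \cdot 31 \cdot 6 = 217 \cdot 6 = 1302$)
$\left(m{\left(59,-214 \right)} + L\right) \left(T{\left(-170,-84 \right)} - 924\right) = \left(\frac{- \frac{95}{4} + 59}{-214} + 1302\right) \left(\left(6 + \left(-170\right)^{2}\right) - 924\right) = \left(\left(- \frac{1}{214}\right) \frac{141}{4} + 1302\right) \left(\left(6 + 28900\right) - 924\right) = \left(- \frac{141}{856} + 1302\right) \left(28906 - 924\right) = \frac{1114371}{856} \cdot 27982 = \frac{15591164661}{428}$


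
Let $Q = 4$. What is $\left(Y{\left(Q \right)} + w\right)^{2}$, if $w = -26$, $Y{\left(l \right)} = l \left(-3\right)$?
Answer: $1444$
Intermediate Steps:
$Y{\left(l \right)} = - 3 l$
$\left(Y{\left(Q \right)} + w\right)^{2} = \left(\left(-3\right) 4 - 26\right)^{2} = \left(-12 - 26\right)^{2} = \left(-38\right)^{2} = 1444$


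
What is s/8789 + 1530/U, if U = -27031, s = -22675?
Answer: -626375095/237575459 ≈ -2.6365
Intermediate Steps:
s/8789 + 1530/U = -22675/8789 + 1530/(-27031) = -22675*1/8789 + 1530*(-1/27031) = -22675/8789 - 1530/27031 = -626375095/237575459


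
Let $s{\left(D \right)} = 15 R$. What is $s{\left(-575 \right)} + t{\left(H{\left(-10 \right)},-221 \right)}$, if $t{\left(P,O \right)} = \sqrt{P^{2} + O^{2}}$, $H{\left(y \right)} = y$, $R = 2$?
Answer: $30 + \sqrt{48941} \approx 251.23$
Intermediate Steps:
$t{\left(P,O \right)} = \sqrt{O^{2} + P^{2}}$
$s{\left(D \right)} = 30$ ($s{\left(D \right)} = 15 \cdot 2 = 30$)
$s{\left(-575 \right)} + t{\left(H{\left(-10 \right)},-221 \right)} = 30 + \sqrt{\left(-221\right)^{2} + \left(-10\right)^{2}} = 30 + \sqrt{48841 + 100} = 30 + \sqrt{48941}$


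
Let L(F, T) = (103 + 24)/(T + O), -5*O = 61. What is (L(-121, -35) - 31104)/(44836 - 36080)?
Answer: -7341179/2066416 ≈ -3.5526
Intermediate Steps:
O = -61/5 (O = -1/5*61 = -61/5 ≈ -12.200)
L(F, T) = 127/(-61/5 + T) (L(F, T) = (103 + 24)/(T - 61/5) = 127/(-61/5 + T))
(L(-121, -35) - 31104)/(44836 - 36080) = (635/(-61 + 5*(-35)) - 31104)/(44836 - 36080) = (635/(-61 - 175) - 31104)/8756 = (635/(-236) - 31104)*(1/8756) = (635*(-1/236) - 31104)*(1/8756) = (-635/236 - 31104)*(1/8756) = -7341179/236*1/8756 = -7341179/2066416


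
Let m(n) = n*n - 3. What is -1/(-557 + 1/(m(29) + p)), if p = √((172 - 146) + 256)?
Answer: 390991996/217782075007 - √282/217782075007 ≈ 0.0017953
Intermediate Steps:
m(n) = -3 + n² (m(n) = n² - 3 = -3 + n²)
p = √282 (p = √(26 + 256) = √282 ≈ 16.793)
-1/(-557 + 1/(m(29) + p)) = -1/(-557 + 1/((-3 + 29²) + √282)) = -1/(-557 + 1/((-3 + 841) + √282)) = -1/(-557 + 1/(838 + √282))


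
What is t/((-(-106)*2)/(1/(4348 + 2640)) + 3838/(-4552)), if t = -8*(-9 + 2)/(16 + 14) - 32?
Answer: -1028752/50576879055 ≈ -2.0340e-5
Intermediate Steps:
t = -452/15 (t = -(-56)/30 - 32 = -8*(-7/30) - 32 = 28/15 - 32 = -452/15 ≈ -30.133)
t/((-(-106)*2)/(1/(4348 + 2640)) + 3838/(-4552)) = -452/(15*((-(-106)*2)/(1/(4348 + 2640)) + 3838/(-4552))) = -452/(15*((-1*(-212))/(1/6988) + 3838*(-1/4552))) = -452/(15*(212/(1/6988) - 1919/2276)) = -452/(15*(212*6988 - 1919/2276)) = -452/(15*(1481456 - 1919/2276)) = -452/(15*3371791937/2276) = -452/15*2276/3371791937 = -1028752/50576879055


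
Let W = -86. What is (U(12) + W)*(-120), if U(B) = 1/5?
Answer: 10296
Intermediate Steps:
U(B) = 1/5
(U(12) + W)*(-120) = (1/5 - 86)*(-120) = -429/5*(-120) = 10296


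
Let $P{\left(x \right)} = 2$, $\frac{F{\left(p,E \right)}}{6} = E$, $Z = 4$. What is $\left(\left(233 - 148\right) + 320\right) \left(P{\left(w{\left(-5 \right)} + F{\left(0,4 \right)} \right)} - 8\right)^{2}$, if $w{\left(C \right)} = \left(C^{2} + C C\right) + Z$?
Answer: $14580$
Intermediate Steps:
$F{\left(p,E \right)} = 6 E$
$w{\left(C \right)} = 4 + 2 C^{2}$ ($w{\left(C \right)} = \left(C^{2} + C C\right) + 4 = \left(C^{2} + C^{2}\right) + 4 = 2 C^{2} + 4 = 4 + 2 C^{2}$)
$\left(\left(233 - 148\right) + 320\right) \left(P{\left(w{\left(-5 \right)} + F{\left(0,4 \right)} \right)} - 8\right)^{2} = \left(\left(233 - 148\right) + 320\right) \left(2 - 8\right)^{2} = \left(\left(233 - 148\right) + 320\right) \left(-6\right)^{2} = \left(85 + 320\right) 36 = 405 \cdot 36 = 14580$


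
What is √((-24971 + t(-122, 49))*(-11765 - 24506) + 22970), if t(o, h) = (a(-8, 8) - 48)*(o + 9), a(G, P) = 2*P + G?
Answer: √741801191 ≈ 27236.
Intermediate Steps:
a(G, P) = G + 2*P
t(o, h) = -360 - 40*o (t(o, h) = ((-8 + 2*8) - 48)*(o + 9) = ((-8 + 16) - 48)*(9 + o) = (8 - 48)*(9 + o) = -40*(9 + o) = -360 - 40*o)
√((-24971 + t(-122, 49))*(-11765 - 24506) + 22970) = √((-24971 + (-360 - 40*(-122)))*(-11765 - 24506) + 22970) = √((-24971 + (-360 + 4880))*(-36271) + 22970) = √((-24971 + 4520)*(-36271) + 22970) = √(-20451*(-36271) + 22970) = √(741778221 + 22970) = √741801191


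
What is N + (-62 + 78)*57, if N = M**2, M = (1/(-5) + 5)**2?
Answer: 901776/625 ≈ 1442.8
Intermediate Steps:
M = 576/25 (M = (-1/5 + 5)**2 = (24/5)**2 = 576/25 ≈ 23.040)
N = 331776/625 (N = (576/25)**2 = 331776/625 ≈ 530.84)
N + (-62 + 78)*57 = 331776/625 + (-62 + 78)*57 = 331776/625 + 16*57 = 331776/625 + 912 = 901776/625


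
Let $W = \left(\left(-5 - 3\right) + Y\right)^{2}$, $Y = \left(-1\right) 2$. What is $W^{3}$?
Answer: $1000000$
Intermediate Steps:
$Y = -2$
$W = 100$ ($W = \left(\left(-5 - 3\right) - 2\right)^{2} = \left(-8 - 2\right)^{2} = \left(-10\right)^{2} = 100$)
$W^{3} = 100^{3} = 1000000$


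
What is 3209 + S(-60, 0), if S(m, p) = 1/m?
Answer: 192539/60 ≈ 3209.0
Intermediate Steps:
3209 + S(-60, 0) = 3209 + 1/(-60) = 3209 - 1/60 = 192539/60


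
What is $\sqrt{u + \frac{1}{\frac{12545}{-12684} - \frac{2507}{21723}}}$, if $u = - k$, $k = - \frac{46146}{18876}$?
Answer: $\frac{\sqrt{1189646143310608958}}{879128822} \approx 1.2407$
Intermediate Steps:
$k = - \frac{7691}{3146}$ ($k = \left(-46146\right) \frac{1}{18876} = - \frac{7691}{3146} \approx -2.4447$)
$u = \frac{7691}{3146}$ ($u = \left(-1\right) \left(- \frac{7691}{3146}\right) = \frac{7691}{3146} \approx 2.4447$)
$\sqrt{u + \frac{1}{\frac{12545}{-12684} - \frac{2507}{21723}}} = \sqrt{\frac{7691}{3146} + \frac{1}{\frac{12545}{-12684} - \frac{2507}{21723}}} = \sqrt{\frac{7691}{3146} + \frac{1}{12545 \left(- \frac{1}{12684}\right) - \frac{2507}{21723}}} = \sqrt{\frac{7691}{3146} + \frac{1}{- \frac{12545}{12684} - \frac{2507}{21723}}} = \sqrt{\frac{7691}{3146} + \frac{1}{- \frac{33812647}{30614948}}} = \sqrt{\frac{7691}{3146} - \frac{30614948}{33812647}} = \sqrt{\frac{14885312879}{9670417042}} = \frac{\sqrt{1189646143310608958}}{879128822}$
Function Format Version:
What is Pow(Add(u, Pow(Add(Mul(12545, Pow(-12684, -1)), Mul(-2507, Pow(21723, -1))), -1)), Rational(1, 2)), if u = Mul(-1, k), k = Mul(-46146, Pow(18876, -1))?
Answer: Mul(Rational(1, 879128822), Pow(1189646143310608958, Rational(1, 2))) ≈ 1.2407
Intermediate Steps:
k = Rational(-7691, 3146) (k = Mul(-46146, Rational(1, 18876)) = Rational(-7691, 3146) ≈ -2.4447)
u = Rational(7691, 3146) (u = Mul(-1, Rational(-7691, 3146)) = Rational(7691, 3146) ≈ 2.4447)
Pow(Add(u, Pow(Add(Mul(12545, Pow(-12684, -1)), Mul(-2507, Pow(21723, -1))), -1)), Rational(1, 2)) = Pow(Add(Rational(7691, 3146), Pow(Add(Mul(12545, Pow(-12684, -1)), Mul(-2507, Pow(21723, -1))), -1)), Rational(1, 2)) = Pow(Add(Rational(7691, 3146), Pow(Add(Mul(12545, Rational(-1, 12684)), Mul(-2507, Rational(1, 21723))), -1)), Rational(1, 2)) = Pow(Add(Rational(7691, 3146), Pow(Add(Rational(-12545, 12684), Rational(-2507, 21723)), -1)), Rational(1, 2)) = Pow(Add(Rational(7691, 3146), Pow(Rational(-33812647, 30614948), -1)), Rational(1, 2)) = Pow(Add(Rational(7691, 3146), Rational(-30614948, 33812647)), Rational(1, 2)) = Pow(Rational(14885312879, 9670417042), Rational(1, 2)) = Mul(Rational(1, 879128822), Pow(1189646143310608958, Rational(1, 2)))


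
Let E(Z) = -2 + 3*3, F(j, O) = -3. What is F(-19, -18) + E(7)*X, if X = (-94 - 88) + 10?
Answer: -1207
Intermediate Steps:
X = -172 (X = -182 + 10 = -172)
E(Z) = 7 (E(Z) = -2 + 9 = 7)
F(-19, -18) + E(7)*X = -3 + 7*(-172) = -3 - 1204 = -1207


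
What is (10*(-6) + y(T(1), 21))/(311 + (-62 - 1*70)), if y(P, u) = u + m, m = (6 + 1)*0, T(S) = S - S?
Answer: -39/179 ≈ -0.21788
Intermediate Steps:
T(S) = 0
m = 0 (m = 7*0 = 0)
y(P, u) = u (y(P, u) = u + 0 = u)
(10*(-6) + y(T(1), 21))/(311 + (-62 - 1*70)) = (10*(-6) + 21)/(311 + (-62 - 1*70)) = (-60 + 21)/(311 + (-62 - 70)) = -39/(311 - 132) = -39/179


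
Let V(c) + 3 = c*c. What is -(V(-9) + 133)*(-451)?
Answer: 95161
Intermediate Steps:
V(c) = -3 + c² (V(c) = -3 + c*c = -3 + c²)
-(V(-9) + 133)*(-451) = -((-3 + (-9)²) + 133)*(-451) = -((-3 + 81) + 133)*(-451) = -(78 + 133)*(-451) = -211*(-451) = -1*(-95161) = 95161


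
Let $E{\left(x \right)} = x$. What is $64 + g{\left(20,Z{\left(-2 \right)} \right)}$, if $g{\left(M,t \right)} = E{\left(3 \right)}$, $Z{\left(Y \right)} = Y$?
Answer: $67$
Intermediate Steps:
$g{\left(M,t \right)} = 3$
$64 + g{\left(20,Z{\left(-2 \right)} \right)} = 64 + 3 = 67$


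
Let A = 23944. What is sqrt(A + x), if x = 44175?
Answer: sqrt(68119) ≈ 261.00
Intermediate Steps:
sqrt(A + x) = sqrt(23944 + 44175) = sqrt(68119)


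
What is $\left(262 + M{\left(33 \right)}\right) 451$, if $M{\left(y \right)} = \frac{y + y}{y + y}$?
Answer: $118613$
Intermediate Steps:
$M{\left(y \right)} = 1$ ($M{\left(y \right)} = \frac{2 y}{2 y} = 2 y \frac{1}{2 y} = 1$)
$\left(262 + M{\left(33 \right)}\right) 451 = \left(262 + 1\right) 451 = 263 \cdot 451 = 118613$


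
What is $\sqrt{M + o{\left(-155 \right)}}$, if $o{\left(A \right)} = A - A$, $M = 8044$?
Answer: $2 \sqrt{2011} \approx 89.688$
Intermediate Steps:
$o{\left(A \right)} = 0$
$\sqrt{M + o{\left(-155 \right)}} = \sqrt{8044 + 0} = \sqrt{8044} = 2 \sqrt{2011}$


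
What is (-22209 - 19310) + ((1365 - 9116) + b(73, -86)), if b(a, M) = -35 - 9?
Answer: -49314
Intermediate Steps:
b(a, M) = -44
(-22209 - 19310) + ((1365 - 9116) + b(73, -86)) = (-22209 - 19310) + ((1365 - 9116) - 44) = -41519 + (-7751 - 44) = -41519 - 7795 = -49314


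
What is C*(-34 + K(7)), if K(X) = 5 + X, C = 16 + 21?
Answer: -814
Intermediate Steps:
C = 37
C*(-34 + K(7)) = 37*(-34 + (5 + 7)) = 37*(-34 + 12) = 37*(-22) = -814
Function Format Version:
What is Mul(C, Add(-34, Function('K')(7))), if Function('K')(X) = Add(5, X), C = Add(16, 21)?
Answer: -814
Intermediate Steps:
C = 37
Mul(C, Add(-34, Function('K')(7))) = Mul(37, Add(-34, Add(5, 7))) = Mul(37, Add(-34, 12)) = Mul(37, -22) = -814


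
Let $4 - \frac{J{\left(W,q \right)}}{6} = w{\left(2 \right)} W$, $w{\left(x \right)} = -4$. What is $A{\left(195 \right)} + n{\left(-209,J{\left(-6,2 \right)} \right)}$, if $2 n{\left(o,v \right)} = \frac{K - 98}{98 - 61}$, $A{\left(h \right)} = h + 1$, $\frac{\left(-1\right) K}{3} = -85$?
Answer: $\frac{14661}{74} \approx 198.12$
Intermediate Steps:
$K = 255$ ($K = \left(-3\right) \left(-85\right) = 255$)
$A{\left(h \right)} = 1 + h$
$J{\left(W,q \right)} = 24 + 24 W$ ($J{\left(W,q \right)} = 24 - 6 \left(- 4 W\right) = 24 + 24 W$)
$n{\left(o,v \right)} = \frac{157}{74}$ ($n{\left(o,v \right)} = \frac{\left(255 - 98\right) \frac{1}{98 - 61}}{2} = \frac{157 \cdot \frac{1}{37}}{2} = \frac{1}{2} \cdot \frac{157}{37} = \frac{157}{74}$)
$A{\left(195 \right)} + n{\left(-209,J{\left(-6,2 \right)} \right)} = \left(1 + 195\right) + \frac{157}{74} = 196 + \frac{157}{74} = \frac{14661}{74}$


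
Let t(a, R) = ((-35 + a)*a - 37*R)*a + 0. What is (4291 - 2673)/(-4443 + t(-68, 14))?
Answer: -1618/445491 ≈ -0.0036319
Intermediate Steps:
t(a, R) = a*(-37*R + a*(-35 + a)) (t(a, R) = (a*(-35 + a) - 37*R)*a + 0 = (-37*R + a*(-35 + a))*a + 0 = a*(-37*R + a*(-35 + a)) + 0 = a*(-37*R + a*(-35 + a)))
(4291 - 2673)/(-4443 + t(-68, 14)) = (4291 - 2673)/(-4443 - 68*((-68)**2 - 37*14 - 35*(-68))) = 1618/(-4443 - 68*(4624 - 518 + 2380)) = 1618/(-4443 - 68*6486) = 1618/(-4443 - 441048) = 1618/(-445491) = 1618*(-1/445491) = -1618/445491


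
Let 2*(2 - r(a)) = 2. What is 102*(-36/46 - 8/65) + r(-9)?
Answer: -136613/1495 ≈ -91.380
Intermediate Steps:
r(a) = 1 (r(a) = 2 - 1/2*2 = 2 - 1 = 1)
102*(-36/46 - 8/65) + r(-9) = 102*(-36/46 - 8/65) + 1 = 102*(-36*1/46 - 8*1/65) + 1 = 102*(-18/23 - 8/65) + 1 = 102*(-1354/1495) + 1 = -138108/1495 + 1 = -136613/1495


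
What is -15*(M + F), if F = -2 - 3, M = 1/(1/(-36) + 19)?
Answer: 50685/683 ≈ 74.209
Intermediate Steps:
M = 36/683 (M = 1/(-1/36 + 19) = 1/(683/36) = 36/683 ≈ 0.052709)
F = -5
-15*(M + F) = -15*(36/683 - 5) = -15*(-3379/683) = 50685/683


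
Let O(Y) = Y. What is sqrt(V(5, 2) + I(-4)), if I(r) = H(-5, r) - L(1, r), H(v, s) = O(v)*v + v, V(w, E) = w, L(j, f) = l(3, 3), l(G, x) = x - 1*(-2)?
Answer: 2*sqrt(5) ≈ 4.4721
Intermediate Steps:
l(G, x) = 2 + x (l(G, x) = x + 2 = 2 + x)
L(j, f) = 5 (L(j, f) = 2 + 3 = 5)
H(v, s) = v + v**2 (H(v, s) = v*v + v = v**2 + v = v + v**2)
I(r) = 15 (I(r) = -5*(1 - 5) - 1*5 = -5*(-4) - 5 = 20 - 5 = 15)
sqrt(V(5, 2) + I(-4)) = sqrt(5 + 15) = sqrt(20) = 2*sqrt(5)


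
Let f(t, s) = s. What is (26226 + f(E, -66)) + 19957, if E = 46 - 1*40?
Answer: 46117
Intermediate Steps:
E = 6 (E = 46 - 40 = 6)
(26226 + f(E, -66)) + 19957 = (26226 - 66) + 19957 = 26160 + 19957 = 46117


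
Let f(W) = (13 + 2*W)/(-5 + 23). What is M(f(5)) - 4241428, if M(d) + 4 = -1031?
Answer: -4242463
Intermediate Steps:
f(W) = 13/18 + W/9 (f(W) = (13 + 2*W)/18 = (13 + 2*W)*(1/18) = 13/18 + W/9)
M(d) = -1035 (M(d) = -4 - 1031 = -1035)
M(f(5)) - 4241428 = -1035 - 4241428 = -4242463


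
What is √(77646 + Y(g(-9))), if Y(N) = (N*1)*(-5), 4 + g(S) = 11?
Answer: √77611 ≈ 278.59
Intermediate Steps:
g(S) = 7 (g(S) = -4 + 11 = 7)
Y(N) = -5*N (Y(N) = N*(-5) = -5*N)
√(77646 + Y(g(-9))) = √(77646 - 5*7) = √(77646 - 35) = √77611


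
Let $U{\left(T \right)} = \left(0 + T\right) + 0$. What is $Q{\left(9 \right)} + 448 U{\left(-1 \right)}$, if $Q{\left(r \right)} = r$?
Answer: $-439$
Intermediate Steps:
$U{\left(T \right)} = T$ ($U{\left(T \right)} = T + 0 = T$)
$Q{\left(9 \right)} + 448 U{\left(-1 \right)} = 9 + 448 \left(-1\right) = 9 - 448 = -439$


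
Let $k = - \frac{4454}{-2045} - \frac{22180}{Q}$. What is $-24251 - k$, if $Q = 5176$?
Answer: $- \frac{64168147681}{2646230} \approx -24249.0$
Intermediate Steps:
$k = - \frac{5576049}{2646230}$ ($k = - \frac{4454}{-2045} - \frac{22180}{5176} = \left(-4454\right) \left(- \frac{1}{2045}\right) - \frac{5545}{1294} = \frac{4454}{2045} - \frac{5545}{1294} = - \frac{5576049}{2646230} \approx -2.1072$)
$-24251 - k = -24251 - - \frac{5576049}{2646230} = -24251 + \frac{5576049}{2646230} = - \frac{64168147681}{2646230}$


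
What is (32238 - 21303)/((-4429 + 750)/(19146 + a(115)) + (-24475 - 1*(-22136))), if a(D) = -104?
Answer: -23136030/4949213 ≈ -4.6747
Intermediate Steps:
(32238 - 21303)/((-4429 + 750)/(19146 + a(115)) + (-24475 - 1*(-22136))) = (32238 - 21303)/((-4429 + 750)/(19146 - 104) + (-24475 - 1*(-22136))) = 10935/(-3679/19042 + (-24475 + 22136)) = 10935/(-3679*1/19042 - 2339) = 10935/(-3679/19042 - 2339) = 10935/(-44542917/19042) = 10935*(-19042/44542917) = -23136030/4949213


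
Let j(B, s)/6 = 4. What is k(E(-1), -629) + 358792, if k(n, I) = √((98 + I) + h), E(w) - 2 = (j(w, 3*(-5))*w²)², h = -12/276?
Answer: 358792 + I*√280922/23 ≈ 3.5879e+5 + 23.044*I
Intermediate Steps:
j(B, s) = 24 (j(B, s) = 6*4 = 24)
h = -1/23 (h = -12*1/276 = -1/23 ≈ -0.043478)
E(w) = 2 + 576*w⁴ (E(w) = 2 + (24*w²)² = 2 + 576*w⁴)
k(n, I) = √(2253/23 + I) (k(n, I) = √((98 + I) - 1/23) = √(2253/23 + I))
k(E(-1), -629) + 358792 = √(51819 + 529*(-629))/23 + 358792 = √(51819 - 332741)/23 + 358792 = √(-280922)/23 + 358792 = (I*√280922)/23 + 358792 = I*√280922/23 + 358792 = 358792 + I*√280922/23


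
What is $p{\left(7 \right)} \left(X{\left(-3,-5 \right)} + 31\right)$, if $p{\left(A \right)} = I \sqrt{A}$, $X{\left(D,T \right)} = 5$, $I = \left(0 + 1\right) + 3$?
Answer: $144 \sqrt{7} \approx 380.99$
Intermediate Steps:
$I = 4$ ($I = 1 + 3 = 4$)
$p{\left(A \right)} = 4 \sqrt{A}$
$p{\left(7 \right)} \left(X{\left(-3,-5 \right)} + 31\right) = 4 \sqrt{7} \left(5 + 31\right) = 4 \sqrt{7} \cdot 36 = 144 \sqrt{7}$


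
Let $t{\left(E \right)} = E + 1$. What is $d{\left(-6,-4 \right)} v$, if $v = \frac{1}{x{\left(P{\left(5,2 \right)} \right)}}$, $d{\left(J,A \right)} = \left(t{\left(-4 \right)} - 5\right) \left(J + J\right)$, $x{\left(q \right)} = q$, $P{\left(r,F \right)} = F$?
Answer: $48$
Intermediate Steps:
$t{\left(E \right)} = 1 + E$
$d{\left(J,A \right)} = - 16 J$ ($d{\left(J,A \right)} = \left(\left(1 - 4\right) - 5\right) \left(J + J\right) = \left(-3 - 5\right) 2 J = - 8 \cdot 2 J = - 16 J$)
$v = \frac{1}{2} \approx 0.5$
$d{\left(-6,-4 \right)} v = \left(-16\right) \left(-6\right) \frac{1}{2} = 96 \cdot \frac{1}{2} = 48$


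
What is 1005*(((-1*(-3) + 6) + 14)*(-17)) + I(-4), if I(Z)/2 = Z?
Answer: -392963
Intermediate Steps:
I(Z) = 2*Z
1005*(((-1*(-3) + 6) + 14)*(-17)) + I(-4) = 1005*(((-1*(-3) + 6) + 14)*(-17)) + 2*(-4) = 1005*(((3 + 6) + 14)*(-17)) - 8 = 1005*((9 + 14)*(-17)) - 8 = 1005*(23*(-17)) - 8 = 1005*(-391) - 8 = -392955 - 8 = -392963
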